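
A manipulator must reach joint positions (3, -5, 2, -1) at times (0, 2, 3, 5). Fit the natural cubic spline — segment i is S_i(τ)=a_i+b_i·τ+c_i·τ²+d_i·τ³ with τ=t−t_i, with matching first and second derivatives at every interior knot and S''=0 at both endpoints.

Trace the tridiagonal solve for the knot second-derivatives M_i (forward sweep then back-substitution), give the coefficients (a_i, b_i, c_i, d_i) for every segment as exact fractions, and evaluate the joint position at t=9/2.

Δ: Δ0=-4, Δ1=7, Δ2=-3/2
row 1: diag=6, rhs=66; c'=1/6, d'=11
row 2: denom=6−1·1/6=35/6; d'=(-51−1·11)/(35/6)=-372/35
back: M2=-372/35
back: M1=11−1/6·-372/35=447/35
M: M0=0, M1=447/35, M2=-372/35, M3=0
seg 0: a=3, c=M0/2=0, d=(M1−M0)/(6·2)=149/140, b=Δ0−h0·(2M0+M1)/6=-289/35
seg 1: a=-5, c=M1/2=447/70, d=(M2−M1)/(6·1)=-39/10, b=Δ1−h1·(2M1+M2)/6=158/35
seg 2: a=2, c=M2/2=-186/35, d=(M3−M2)/(6·2)=31/35, b=Δ2−h2·(2M2+M3)/6=391/70
t_q=9/2 → seg 2, τ=3/2; S=2+391/70·τ+-186/35·τ²+31/35·τ³=79/56

  seg 0: a=3 b=-289/35 c=0 d=149/140
  seg 1: a=-5 b=158/35 c=447/70 d=-39/10
  seg 2: a=2 b=391/70 c=-186/35 d=31/35
S(9/2) = 79/56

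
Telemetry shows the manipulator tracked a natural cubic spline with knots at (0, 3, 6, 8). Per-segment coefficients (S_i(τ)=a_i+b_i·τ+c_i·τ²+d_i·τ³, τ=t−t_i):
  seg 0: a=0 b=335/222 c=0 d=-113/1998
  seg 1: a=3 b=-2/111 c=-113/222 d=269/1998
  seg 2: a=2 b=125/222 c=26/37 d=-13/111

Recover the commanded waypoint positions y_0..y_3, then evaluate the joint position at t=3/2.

y_0=0 y_1=3 y_2=2 y_3=5
S(3/2) = 1227/592

y_0 = S_0(0) = a_0 = 0
y_1 = S_1(0) = a_1 = 3
y_2 = S_2(0) = a_2 = 2
y_3 = S_2(2) = 5
t_q=3/2 is in segment 0 (τ=3/2); S_0(τ)=1227/592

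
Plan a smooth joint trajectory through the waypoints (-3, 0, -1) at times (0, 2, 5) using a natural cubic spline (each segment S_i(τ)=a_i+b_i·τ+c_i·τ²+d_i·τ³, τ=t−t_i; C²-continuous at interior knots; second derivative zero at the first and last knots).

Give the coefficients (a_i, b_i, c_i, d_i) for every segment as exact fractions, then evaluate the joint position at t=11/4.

  seg 0: a=-3 b=28/15 c=0 d=-11/120
  seg 1: a=0 b=23/30 c=-11/20 d=11/180
S(11/4) = 373/1280

Δ: Δ0=3/2, Δ1=-1/3
row 1: diag=10, rhs=-11; c'=3/10, d'=-11/10
back: M1=-11/10
M: M0=0, M1=-11/10, M2=0
seg 0: a=-3, c=M0/2=0, d=(M1−M0)/(6·2)=-11/120, b=Δ0−h0·(2M0+M1)/6=28/15
seg 1: a=0, c=M1/2=-11/20, d=(M2−M1)/(6·3)=11/180, b=Δ1−h1·(2M1+M2)/6=23/30
t_q=11/4 → seg 1, τ=3/4; S=0+23/30·τ+-11/20·τ²+11/180·τ³=373/1280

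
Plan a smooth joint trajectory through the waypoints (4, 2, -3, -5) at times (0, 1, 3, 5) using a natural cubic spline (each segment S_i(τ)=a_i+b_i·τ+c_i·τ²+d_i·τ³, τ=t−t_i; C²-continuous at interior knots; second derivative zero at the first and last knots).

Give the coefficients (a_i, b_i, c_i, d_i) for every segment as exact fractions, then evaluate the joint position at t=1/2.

  seg 0: a=4 b=-81/44 c=0 d=-7/44
  seg 1: a=2 b=-51/22 c=-21/44 d=17/88
  seg 2: a=-3 b=-21/11 c=15/22 d=-5/44
S(1/2) = 1077/352

Δ: Δ0=-2, Δ1=-5/2, Δ2=-1
row 1: diag=6, rhs=-3; c'=1/3, d'=-1/2
row 2: denom=8−2·1/3=22/3; d'=(9−2·-1/2)/(22/3)=15/11
back: M2=15/11
back: M1=-1/2−1/3·15/11=-21/22
M: M0=0, M1=-21/22, M2=15/11, M3=0
seg 0: a=4, c=M0/2=0, d=(M1−M0)/(6·1)=-7/44, b=Δ0−h0·(2M0+M1)/6=-81/44
seg 1: a=2, c=M1/2=-21/44, d=(M2−M1)/(6·2)=17/88, b=Δ1−h1·(2M1+M2)/6=-51/22
seg 2: a=-3, c=M2/2=15/22, d=(M3−M2)/(6·2)=-5/44, b=Δ2−h2·(2M2+M3)/6=-21/11
t_q=1/2 → seg 0, τ=1/2; S=4+-81/44·τ+0·τ²+-7/44·τ³=1077/352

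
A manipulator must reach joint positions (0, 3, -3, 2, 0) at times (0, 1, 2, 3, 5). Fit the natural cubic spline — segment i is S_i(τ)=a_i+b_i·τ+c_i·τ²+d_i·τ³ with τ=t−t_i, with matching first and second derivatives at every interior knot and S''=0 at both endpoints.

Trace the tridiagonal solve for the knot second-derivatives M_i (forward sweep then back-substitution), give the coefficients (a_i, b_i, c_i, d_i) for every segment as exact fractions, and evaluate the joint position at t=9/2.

Δ: Δ0=3, Δ1=-6, Δ2=5, Δ3=-1
row 1: diag=4, rhs=-54; c'=1/4, d'=-27/2
row 2: denom=4−1·1/4=15/4; d'=(66−1·-27/2)/(15/4)=106/5
row 3: denom=6−1·4/15=86/15; d'=(-36−1·106/5)/(86/15)=-429/43
back: M3=-429/43
back: M2=106/5−4/15·-429/43=1026/43
back: M1=-27/2−1/4·1026/43=-837/43
M: M0=0, M1=-837/43, M2=1026/43, M3=-429/43, M4=0
seg 0: a=0, c=M0/2=0, d=(M1−M0)/(6·1)=-279/86, b=Δ0−h0·(2M0+M1)/6=537/86
seg 1: a=3, c=M1/2=-837/86, d=(M2−M1)/(6·1)=621/86, b=Δ1−h1·(2M1+M2)/6=-150/43
seg 2: a=-3, c=M2/2=513/43, d=(M3−M2)/(6·1)=-485/86, b=Δ2−h2·(2M2+M3)/6=-111/86
seg 3: a=2, c=M3/2=-429/86, d=(M4−M3)/(6·2)=143/172, b=Δ3−h3·(2M3+M4)/6=243/43
t_q=9/2 → seg 3, τ=3/2; S=2+243/43·τ+-429/86·τ²+143/172·τ³=2833/1376

  seg 0: a=0 b=537/86 c=0 d=-279/86
  seg 1: a=3 b=-150/43 c=-837/86 d=621/86
  seg 2: a=-3 b=-111/86 c=513/43 d=-485/86
  seg 3: a=2 b=243/43 c=-429/86 d=143/172
S(9/2) = 2833/1376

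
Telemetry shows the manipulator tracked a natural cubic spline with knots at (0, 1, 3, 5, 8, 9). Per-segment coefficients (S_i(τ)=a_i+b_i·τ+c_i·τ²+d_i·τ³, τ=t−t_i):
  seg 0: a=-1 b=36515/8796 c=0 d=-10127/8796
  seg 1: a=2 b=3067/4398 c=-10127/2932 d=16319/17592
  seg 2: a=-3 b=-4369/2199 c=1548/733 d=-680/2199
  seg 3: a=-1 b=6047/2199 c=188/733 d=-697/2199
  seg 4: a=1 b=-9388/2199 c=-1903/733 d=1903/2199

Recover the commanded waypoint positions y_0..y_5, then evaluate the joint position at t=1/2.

y_0 = S_0(0) = a_0 = -1
y_1 = S_1(0) = a_1 = 2
y_2 = S_2(0) = a_2 = -3
y_3 = S_3(0) = a_3 = -1
y_4 = S_4(0) = a_4 = 1
y_5 = S_4(1) = -5
t_q=1/2 is in segment 0 (τ=1/2); S_0(τ)=21855/23456

y_0=-1 y_1=2 y_2=-3 y_3=-1 y_4=1 y_5=-5
S(1/2) = 21855/23456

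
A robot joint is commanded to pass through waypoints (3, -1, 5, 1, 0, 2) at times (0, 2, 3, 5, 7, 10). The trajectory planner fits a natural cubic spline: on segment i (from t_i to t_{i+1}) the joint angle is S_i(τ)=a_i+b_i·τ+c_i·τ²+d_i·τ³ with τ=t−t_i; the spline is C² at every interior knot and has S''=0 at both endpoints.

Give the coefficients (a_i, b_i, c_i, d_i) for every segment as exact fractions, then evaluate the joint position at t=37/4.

Δ: Δ0=-2, Δ1=6, Δ2=-2, Δ3=-1/2, Δ4=2/3
row 1: diag=6, rhs=48; c'=1/6, d'=8
row 2: denom=6−1·1/6=35/6; d'=(-48−1·8)/(35/6)=-48/5
row 3: denom=8−2·12/35=256/35; d'=(9−2·-48/5)/(256/35)=987/256
row 4: denom=10−2·35/128=605/64; d'=(7−2·987/256)/(605/64)=-91/1210
back: M4=-91/1210
back: M3=987/256−35/128·-91/1210=469/121
back: M2=-48/5−12/35·469/121=-6612/605
back: M1=8−1/6·-6612/605=5942/605
M: M0=0, M1=5942/605, M2=-6612/605, M3=469/121, M4=-91/1210, M5=0
seg 0: a=3, c=M0/2=0, d=(M1−M0)/(6·2)=2971/3630, b=Δ0−h0·(2M0+M1)/6=-9572/1815
seg 1: a=-1, c=M1/2=2971/605, d=(M2−M1)/(6·1)=-6277/1815, b=Δ1−h1·(2M1+M2)/6=8254/1815
seg 2: a=5, c=M2/2=-3306/605, d=(M3−M2)/(6·2)=8957/7260, b=Δ2−h2·(2M2+M3)/6=659/165
seg 3: a=1, c=M3/2=469/242, d=(M4−M3)/(6·2)=-4781/14520, b=Δ3−h3·(2M3+M4)/6=-5552/1815
seg 4: a=0, c=M4/2=-91/2420, d=(M5−M4)/(6·3)=91/21780, b=Δ4−h4·(2M4+M5)/6=2693/3630
t_q=37/4 → seg 4, τ=9/4; S=0+2693/3630·τ+-91/2420·τ²+91/21780·τ³=47283/30976

  seg 0: a=3 b=-9572/1815 c=0 d=2971/3630
  seg 1: a=-1 b=8254/1815 c=2971/605 d=-6277/1815
  seg 2: a=5 b=659/165 c=-3306/605 d=8957/7260
  seg 3: a=1 b=-5552/1815 c=469/242 d=-4781/14520
  seg 4: a=0 b=2693/3630 c=-91/2420 d=91/21780
S(37/4) = 47283/30976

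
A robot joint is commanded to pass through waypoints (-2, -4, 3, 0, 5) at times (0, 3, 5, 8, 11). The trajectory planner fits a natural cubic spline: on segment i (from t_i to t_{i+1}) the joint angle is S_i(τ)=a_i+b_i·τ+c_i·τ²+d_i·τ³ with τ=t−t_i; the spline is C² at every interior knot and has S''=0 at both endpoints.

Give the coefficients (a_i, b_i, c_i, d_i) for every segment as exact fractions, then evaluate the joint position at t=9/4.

  seg 0: a=-2 b=-1645/708 c=0 d=391/2124
  seg 1: a=-4 b=937/354 c=391/236 d=-871/1416
  seg 2: a=3 b=335/177 c=-120/59 d=568/1593
  seg 3: a=0 b=-121/177 c=208/177 d=-208/1593
S(9/4) = -77497/15104

Δ: Δ0=-2/3, Δ1=7/2, Δ2=-1, Δ3=5/3
row 1: diag=10, rhs=25; c'=1/5, d'=5/2
row 2: denom=10−2·1/5=48/5; d'=(-27−2·5/2)/(48/5)=-10/3
row 3: denom=12−3·5/16=177/16; d'=(16−3·-10/3)/(177/16)=416/177
back: M3=416/177
back: M2=-10/3−5/16·416/177=-240/59
back: M1=5/2−1/5·-240/59=391/118
M: M0=0, M1=391/118, M2=-240/59, M3=416/177, M4=0
seg 0: a=-2, c=M0/2=0, d=(M1−M0)/(6·3)=391/2124, b=Δ0−h0·(2M0+M1)/6=-1645/708
seg 1: a=-4, c=M1/2=391/236, d=(M2−M1)/(6·2)=-871/1416, b=Δ1−h1·(2M1+M2)/6=937/354
seg 2: a=3, c=M2/2=-120/59, d=(M3−M2)/(6·3)=568/1593, b=Δ2−h2·(2M2+M3)/6=335/177
seg 3: a=0, c=M3/2=208/177, d=(M4−M3)/(6·3)=-208/1593, b=Δ3−h3·(2M3+M4)/6=-121/177
t_q=9/4 → seg 0, τ=9/4; S=-2+-1645/708·τ+0·τ²+391/2124·τ³=-77497/15104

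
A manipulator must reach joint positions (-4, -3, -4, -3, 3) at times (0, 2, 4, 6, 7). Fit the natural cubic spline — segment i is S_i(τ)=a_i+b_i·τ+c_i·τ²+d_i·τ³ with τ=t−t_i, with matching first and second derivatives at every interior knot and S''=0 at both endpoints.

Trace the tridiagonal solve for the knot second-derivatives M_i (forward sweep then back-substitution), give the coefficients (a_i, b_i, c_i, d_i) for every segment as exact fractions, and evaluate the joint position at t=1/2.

  seg 0: a=-4 b=29/41 c=0 d=-17/328
  seg 1: a=-3 b=7/82 c=-51/164 d=3/328
  seg 2: a=-4 b=-43/41 c=-21/82 d=169/328
  seg 3: a=-3 b=337/82 c=465/164 d=-155/164
S(1/2) = -9585/2624

Δ: Δ0=1/2, Δ1=-1/2, Δ2=1/2, Δ3=6
row 1: diag=8, rhs=-6; c'=1/4, d'=-3/4
row 2: denom=8−2·1/4=15/2; d'=(6−2·-3/4)/(15/2)=1
row 3: denom=6−2·4/15=82/15; d'=(33−2·1)/(82/15)=465/82
back: M3=465/82
back: M2=1−4/15·465/82=-21/41
back: M1=-3/4−1/4·-21/41=-51/82
M: M0=0, M1=-51/82, M2=-21/41, M3=465/82, M4=0
seg 0: a=-4, c=M0/2=0, d=(M1−M0)/(6·2)=-17/328, b=Δ0−h0·(2M0+M1)/6=29/41
seg 1: a=-3, c=M1/2=-51/164, d=(M2−M1)/(6·2)=3/328, b=Δ1−h1·(2M1+M2)/6=7/82
seg 2: a=-4, c=M2/2=-21/82, d=(M3−M2)/(6·2)=169/328, b=Δ2−h2·(2M2+M3)/6=-43/41
seg 3: a=-3, c=M3/2=465/164, d=(M4−M3)/(6·1)=-155/164, b=Δ3−h3·(2M3+M4)/6=337/82
t_q=1/2 → seg 0, τ=1/2; S=-4+29/41·τ+0·τ²+-17/328·τ³=-9585/2624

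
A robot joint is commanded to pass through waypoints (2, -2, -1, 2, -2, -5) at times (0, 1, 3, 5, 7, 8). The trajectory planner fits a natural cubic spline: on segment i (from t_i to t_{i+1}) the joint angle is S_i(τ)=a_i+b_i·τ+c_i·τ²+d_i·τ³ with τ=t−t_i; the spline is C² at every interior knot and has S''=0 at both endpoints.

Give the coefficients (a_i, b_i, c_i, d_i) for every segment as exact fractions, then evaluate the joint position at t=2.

Δ: Δ0=-4, Δ1=1/2, Δ2=3/2, Δ3=-2, Δ4=-3
row 1: diag=6, rhs=27; c'=1/3, d'=9/2
row 2: denom=8−2·1/3=22/3; d'=(6−2·9/2)/(22/3)=-9/22
row 3: denom=8−2·3/11=82/11; d'=(-21−2·-9/22)/(82/11)=-111/41
row 4: denom=6−2·11/41=224/41; d'=(-6−2·-111/41)/(224/41)=-3/28
back: M4=-3/28
back: M3=-111/41−11/41·-3/28=-75/28
back: M2=-9/22−3/11·-75/28=9/28
back: M1=9/2−1/3·9/28=123/28
M: M0=0, M1=123/28, M2=9/28, M3=-75/28, M4=-3/28, M5=0
seg 0: a=2, c=M0/2=0, d=(M1−M0)/(6·1)=41/56, b=Δ0−h0·(2M0+M1)/6=-265/56
seg 1: a=-2, c=M1/2=123/56, d=(M2−M1)/(6·2)=-19/56, b=Δ1−h1·(2M1+M2)/6=-71/28
seg 2: a=-1, c=M2/2=9/56, d=(M3−M2)/(6·2)=-1/4, b=Δ2−h2·(2M2+M3)/6=61/28
seg 3: a=2, c=M3/2=-75/56, d=(M4−M3)/(6·2)=3/14, b=Δ3−h3·(2M3+M4)/6=-5/28
seg 4: a=-2, c=M4/2=-3/56, d=(M5−M4)/(6·1)=1/56, b=Δ4−h4·(2M4+M5)/6=-83/28
t_q=2 → seg 1, τ=1; S=-2+-71/28·τ+123/56·τ²+-19/56·τ³=-75/28

  seg 0: a=2 b=-265/56 c=0 d=41/56
  seg 1: a=-2 b=-71/28 c=123/56 d=-19/56
  seg 2: a=-1 b=61/28 c=9/56 d=-1/4
  seg 3: a=2 b=-5/28 c=-75/56 d=3/14
  seg 4: a=-2 b=-83/28 c=-3/56 d=1/56
S(2) = -75/28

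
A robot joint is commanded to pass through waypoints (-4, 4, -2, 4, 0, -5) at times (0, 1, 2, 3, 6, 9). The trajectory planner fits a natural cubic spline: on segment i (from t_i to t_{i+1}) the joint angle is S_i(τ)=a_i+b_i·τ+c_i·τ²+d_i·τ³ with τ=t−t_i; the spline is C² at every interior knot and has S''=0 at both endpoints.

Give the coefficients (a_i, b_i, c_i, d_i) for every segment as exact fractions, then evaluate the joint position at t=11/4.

Δ: Δ0=8, Δ1=-6, Δ2=6, Δ3=-4/3, Δ4=-5/3
row 1: diag=4, rhs=-84; c'=1/4, d'=-21
row 2: denom=4−1·1/4=15/4; d'=(72−1·-21)/(15/4)=124/5
row 3: denom=8−1·4/15=116/15; d'=(-44−1·124/5)/(116/15)=-258/29
row 4: denom=12−3·45/116=1257/116; d'=(-2−3·-258/29)/(1257/116)=2864/1257
back: M4=2864/1257
back: M3=-258/29−45/116·2864/1257=-4098/419
back: M2=124/5−4/15·-4098/419=11484/419
back: M1=-21−1/4·11484/419=-11670/419
M: M0=0, M1=-11670/419, M2=11484/419, M3=-4098/419, M4=2864/1257, M5=0
seg 0: a=-4, c=M0/2=0, d=(M1−M0)/(6·1)=-1945/419, b=Δ0−h0·(2M0+M1)/6=5297/419
seg 1: a=4, c=M1/2=-5835/419, d=(M2−M1)/(6·1)=3859/419, b=Δ1−h1·(2M1+M2)/6=-538/419
seg 2: a=-2, c=M2/2=5742/419, d=(M3−M2)/(6·1)=-2597/419, b=Δ2−h2·(2M2+M3)/6=-631/419
seg 3: a=4, c=M3/2=-2049/419, d=(M4−M3)/(6·3)=7579/11313, b=Δ3−h3·(2M3+M4)/6=3062/419
seg 4: a=0, c=M4/2=1432/1257, d=(M5−M4)/(6·3)=-1432/11313, b=Δ4−h4·(2M4+M5)/6=-1653/419
t_q=11/4 → seg 2, τ=3/4; S=-2+-631/419·τ+5742/419·τ²+-2597/419·τ³=52673/26816

  seg 0: a=-4 b=5297/419 c=0 d=-1945/419
  seg 1: a=4 b=-538/419 c=-5835/419 d=3859/419
  seg 2: a=-2 b=-631/419 c=5742/419 d=-2597/419
  seg 3: a=4 b=3062/419 c=-2049/419 d=7579/11313
  seg 4: a=0 b=-1653/419 c=1432/1257 d=-1432/11313
S(11/4) = 52673/26816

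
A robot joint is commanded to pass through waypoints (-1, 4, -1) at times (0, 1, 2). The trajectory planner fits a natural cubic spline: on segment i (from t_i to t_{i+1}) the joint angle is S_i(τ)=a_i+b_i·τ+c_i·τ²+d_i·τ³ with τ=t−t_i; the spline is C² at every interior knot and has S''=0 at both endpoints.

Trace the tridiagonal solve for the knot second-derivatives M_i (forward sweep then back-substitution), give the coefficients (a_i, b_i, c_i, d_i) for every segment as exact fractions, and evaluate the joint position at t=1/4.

Δ: Δ0=5, Δ1=-5
row 1: diag=4, rhs=-60; c'=1/4, d'=-15
back: M1=-15
M: M0=0, M1=-15, M2=0
seg 0: a=-1, c=M0/2=0, d=(M1−M0)/(6·1)=-5/2, b=Δ0−h0·(2M0+M1)/6=15/2
seg 1: a=4, c=M1/2=-15/2, d=(M2−M1)/(6·1)=5/2, b=Δ1−h1·(2M1+M2)/6=0
t_q=1/4 → seg 0, τ=1/4; S=-1+15/2·τ+0·τ²+-5/2·τ³=107/128

  seg 0: a=-1 b=15/2 c=0 d=-5/2
  seg 1: a=4 b=0 c=-15/2 d=5/2
S(1/4) = 107/128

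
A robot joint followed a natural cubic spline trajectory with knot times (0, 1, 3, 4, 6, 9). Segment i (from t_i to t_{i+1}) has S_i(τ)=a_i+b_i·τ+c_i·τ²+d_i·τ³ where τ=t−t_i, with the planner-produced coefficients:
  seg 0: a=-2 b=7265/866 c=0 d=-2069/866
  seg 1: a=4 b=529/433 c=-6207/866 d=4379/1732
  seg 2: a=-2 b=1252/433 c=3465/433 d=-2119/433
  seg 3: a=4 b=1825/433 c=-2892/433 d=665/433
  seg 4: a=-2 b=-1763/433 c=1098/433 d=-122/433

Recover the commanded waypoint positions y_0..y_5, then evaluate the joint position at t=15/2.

y_0 = S_0(0) = a_0 = -2
y_1 = S_1(0) = a_1 = 4
y_2 = S_2(0) = a_2 = -2
y_3 = S_3(0) = a_3 = 4
y_4 = S_4(0) = a_4 = -2
y_5 = S_4(3) = 1
t_q=15/2 is in segment 4 (τ=3/2); S_4(τ)=-5807/1732

y_0=-2 y_1=4 y_2=-2 y_3=4 y_4=-2 y_5=1
S(15/2) = -5807/1732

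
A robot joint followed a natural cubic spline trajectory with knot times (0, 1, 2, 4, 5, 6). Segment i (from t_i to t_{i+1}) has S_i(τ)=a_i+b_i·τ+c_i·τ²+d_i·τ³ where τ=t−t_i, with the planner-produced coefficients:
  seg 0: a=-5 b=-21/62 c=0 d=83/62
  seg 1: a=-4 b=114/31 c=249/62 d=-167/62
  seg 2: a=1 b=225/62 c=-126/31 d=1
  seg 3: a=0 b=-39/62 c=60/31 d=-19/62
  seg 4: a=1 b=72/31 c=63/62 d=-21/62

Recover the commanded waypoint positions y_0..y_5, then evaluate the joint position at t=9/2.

y_0=-5 y_1=-4 y_2=1 y_3=0 y_4=1 y_5=4
S(9/2) = 65/496

y_0 = S_0(0) = a_0 = -5
y_1 = S_1(0) = a_1 = -4
y_2 = S_2(0) = a_2 = 1
y_3 = S_3(0) = a_3 = 0
y_4 = S_4(0) = a_4 = 1
y_5 = S_4(1) = 4
t_q=9/2 is in segment 3 (τ=1/2); S_3(τ)=65/496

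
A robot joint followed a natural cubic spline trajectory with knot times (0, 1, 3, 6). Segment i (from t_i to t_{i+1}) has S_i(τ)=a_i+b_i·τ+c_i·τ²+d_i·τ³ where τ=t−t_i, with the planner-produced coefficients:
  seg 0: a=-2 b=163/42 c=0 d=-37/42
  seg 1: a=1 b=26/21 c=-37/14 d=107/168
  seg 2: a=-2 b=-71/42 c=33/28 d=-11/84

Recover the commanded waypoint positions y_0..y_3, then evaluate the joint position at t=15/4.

y_0 = S_0(0) = a_0 = -2
y_1 = S_1(0) = a_1 = 1
y_2 = S_2(0) = a_2 = -2
y_3 = S_2(3) = 0
t_q=15/4 is in segment 2 (τ=3/4); S_2(τ)=-681/256

y_0=-2 y_1=1 y_2=-2 y_3=0
S(15/4) = -681/256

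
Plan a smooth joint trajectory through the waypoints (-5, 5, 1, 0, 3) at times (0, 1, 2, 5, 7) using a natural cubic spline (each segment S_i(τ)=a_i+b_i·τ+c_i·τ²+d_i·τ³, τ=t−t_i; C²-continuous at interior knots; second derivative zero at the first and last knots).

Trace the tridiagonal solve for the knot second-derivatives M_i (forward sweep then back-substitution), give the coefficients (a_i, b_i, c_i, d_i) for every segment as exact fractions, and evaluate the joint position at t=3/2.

  seg 0: a=-5 b=22591/1644 c=0 d=-6151/1644
  seg 1: a=5 b=2069/822 c=-6151/548 d=7739/1644
  seg 2: a=1 b=-9551/1644 c=397/137 d=-1763/4932
  seg 3: a=0 b=1583/822 c=-175/548 d=175/3288
S(3/2) = 17715/4384

Δ: Δ0=10, Δ1=-4, Δ2=-1/3, Δ3=3/2
row 1: diag=4, rhs=-84; c'=1/4, d'=-21
row 2: denom=8−1·1/4=31/4; d'=(22−1·-21)/(31/4)=172/31
row 3: denom=10−3·12/31=274/31; d'=(11−3·172/31)/(274/31)=-175/274
back: M3=-175/274
back: M2=172/31−12/31·-175/274=794/137
back: M1=-21−1/4·794/137=-6151/274
M: M0=0, M1=-6151/274, M2=794/137, M3=-175/274, M4=0
seg 0: a=-5, c=M0/2=0, d=(M1−M0)/(6·1)=-6151/1644, b=Δ0−h0·(2M0+M1)/6=22591/1644
seg 1: a=5, c=M1/2=-6151/548, d=(M2−M1)/(6·1)=7739/1644, b=Δ1−h1·(2M1+M2)/6=2069/822
seg 2: a=1, c=M2/2=397/137, d=(M3−M2)/(6·3)=-1763/4932, b=Δ2−h2·(2M2+M3)/6=-9551/1644
seg 3: a=0, c=M3/2=-175/548, d=(M4−M3)/(6·2)=175/3288, b=Δ3−h3·(2M3+M4)/6=1583/822
t_q=3/2 → seg 1, τ=1/2; S=5+2069/822·τ+-6151/548·τ²+7739/1644·τ³=17715/4384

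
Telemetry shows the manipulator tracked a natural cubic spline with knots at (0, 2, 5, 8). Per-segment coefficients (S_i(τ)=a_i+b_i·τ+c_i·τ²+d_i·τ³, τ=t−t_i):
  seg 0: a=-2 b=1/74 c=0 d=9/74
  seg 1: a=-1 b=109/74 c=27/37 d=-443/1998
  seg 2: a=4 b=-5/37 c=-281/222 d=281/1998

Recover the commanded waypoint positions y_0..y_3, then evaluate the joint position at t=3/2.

y_0=-2 y_1=-1 y_2=4 y_3=-4
S(3/2) = -929/592

y_0 = S_0(0) = a_0 = -2
y_1 = S_1(0) = a_1 = -1
y_2 = S_2(0) = a_2 = 4
y_3 = S_2(3) = -4
t_q=3/2 is in segment 0 (τ=3/2); S_0(τ)=-929/592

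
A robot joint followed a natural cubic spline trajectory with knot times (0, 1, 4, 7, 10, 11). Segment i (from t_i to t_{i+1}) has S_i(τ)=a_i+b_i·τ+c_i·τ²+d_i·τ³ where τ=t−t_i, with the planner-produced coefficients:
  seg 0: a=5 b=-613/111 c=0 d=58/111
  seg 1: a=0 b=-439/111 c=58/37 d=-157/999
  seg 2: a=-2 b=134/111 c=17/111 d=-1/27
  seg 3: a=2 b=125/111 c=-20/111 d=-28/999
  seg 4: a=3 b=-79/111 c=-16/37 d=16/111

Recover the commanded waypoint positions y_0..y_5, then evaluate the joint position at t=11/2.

y_0 = S_0(0) = a_0 = 5
y_1 = S_1(0) = a_1 = 0
y_2 = S_2(0) = a_2 = -2
y_3 = S_3(0) = a_3 = 2
y_4 = S_4(0) = a_4 = 3
y_5 = S_4(1) = 2
t_q=11/2 is in segment 2 (τ=3/2); S_2(τ)=9/296

y_0=5 y_1=0 y_2=-2 y_3=2 y_4=3 y_5=2
S(11/2) = 9/296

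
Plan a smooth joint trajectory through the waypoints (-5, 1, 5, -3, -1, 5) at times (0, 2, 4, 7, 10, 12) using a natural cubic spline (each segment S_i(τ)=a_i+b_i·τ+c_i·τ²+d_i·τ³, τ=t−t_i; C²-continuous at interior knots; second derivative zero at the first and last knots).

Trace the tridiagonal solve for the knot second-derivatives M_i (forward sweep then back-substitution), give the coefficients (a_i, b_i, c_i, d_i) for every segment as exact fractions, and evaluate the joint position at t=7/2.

Δ: Δ0=3, Δ1=2, Δ2=-8/3, Δ3=2/3, Δ4=3
row 1: diag=8, rhs=-6; c'=1/4, d'=-3/4
row 2: denom=10−2·1/4=19/2; d'=(-28−2·-3/4)/(19/2)=-53/19
row 3: denom=12−3·6/19=210/19; d'=(20−3·-53/19)/(210/19)=77/30
row 4: denom=10−3·19/70=643/70; d'=(14−3·77/30)/(643/70)=441/643
back: M4=441/643
back: M3=77/30−19/70·441/643=4592/1929
back: M2=-53/19−6/19·4592/1929=-2277/643
back: M1=-3/4−1/4·-2277/643=87/643
M: M0=0, M1=87/643, M2=-2277/643, M3=4592/1929, M4=441/643, M5=0
seg 0: a=-5, c=M0/2=0, d=(M1−M0)/(6·2)=29/2572, b=Δ0−h0·(2M0+M1)/6=1900/643
seg 1: a=1, c=M1/2=87/1286, d=(M2−M1)/(6·2)=-197/643, b=Δ1−h1·(2M1+M2)/6=1987/643
seg 2: a=5, c=M2/2=-2277/1286, d=(M3−M2)/(6·3)=11423/34722, b=Δ2−h2·(2M2+M3)/6=-203/643
seg 3: a=-3, c=M3/2=2296/1929, d=(M4−M3)/(6·3)=-3269/34722, b=Δ3−h3·(2M3+M4)/6=-2645/1286
seg 4: a=-1, c=M4/2=441/1286, d=(M5−M4)/(6·2)=-147/2572, b=Δ4−h4·(2M4+M5)/6=1635/643
t_q=7/2 → seg 1, τ=3/2; S=1+1987/643·τ+87/1286·τ²+-197/643·τ³=6113/1286

  seg 0: a=-5 b=1900/643 c=0 d=29/2572
  seg 1: a=1 b=1987/643 c=87/1286 d=-197/643
  seg 2: a=5 b=-203/643 c=-2277/1286 d=11423/34722
  seg 3: a=-3 b=-2645/1286 c=2296/1929 d=-3269/34722
  seg 4: a=-1 b=1635/643 c=441/1286 d=-147/2572
S(7/2) = 6113/1286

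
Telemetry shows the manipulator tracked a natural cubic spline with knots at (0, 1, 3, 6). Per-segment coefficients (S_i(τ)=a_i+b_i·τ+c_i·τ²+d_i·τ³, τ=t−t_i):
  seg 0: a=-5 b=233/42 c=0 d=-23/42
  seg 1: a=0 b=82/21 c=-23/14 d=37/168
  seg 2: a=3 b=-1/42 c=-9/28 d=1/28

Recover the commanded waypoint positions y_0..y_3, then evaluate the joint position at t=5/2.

y_0 = S_0(0) = a_0 = -5
y_1 = S_1(0) = a_1 = 0
y_2 = S_2(0) = a_2 = 3
y_3 = S_2(3) = 1
t_q=5/2 is in segment 1 (τ=3/2); S_1(τ)=1301/448

y_0=-5 y_1=0 y_2=3 y_3=1
S(5/2) = 1301/448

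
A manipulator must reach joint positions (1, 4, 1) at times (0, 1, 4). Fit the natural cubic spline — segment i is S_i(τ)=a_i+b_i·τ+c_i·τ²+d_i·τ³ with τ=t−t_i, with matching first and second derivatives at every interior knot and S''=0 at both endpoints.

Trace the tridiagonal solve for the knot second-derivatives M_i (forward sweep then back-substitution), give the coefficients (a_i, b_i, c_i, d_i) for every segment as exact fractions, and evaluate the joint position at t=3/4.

Δ: Δ0=3, Δ1=-1
row 1: diag=8, rhs=-24; c'=3/8, d'=-3
back: M1=-3
M: M0=0, M1=-3, M2=0
seg 0: a=1, c=M0/2=0, d=(M1−M0)/(6·1)=-1/2, b=Δ0−h0·(2M0+M1)/6=7/2
seg 1: a=4, c=M1/2=-3/2, d=(M2−M1)/(6·3)=1/6, b=Δ1−h1·(2M1+M2)/6=2
t_q=3/4 → seg 0, τ=3/4; S=1+7/2·τ+0·τ²+-1/2·τ³=437/128

  seg 0: a=1 b=7/2 c=0 d=-1/2
  seg 1: a=4 b=2 c=-3/2 d=1/6
S(3/4) = 437/128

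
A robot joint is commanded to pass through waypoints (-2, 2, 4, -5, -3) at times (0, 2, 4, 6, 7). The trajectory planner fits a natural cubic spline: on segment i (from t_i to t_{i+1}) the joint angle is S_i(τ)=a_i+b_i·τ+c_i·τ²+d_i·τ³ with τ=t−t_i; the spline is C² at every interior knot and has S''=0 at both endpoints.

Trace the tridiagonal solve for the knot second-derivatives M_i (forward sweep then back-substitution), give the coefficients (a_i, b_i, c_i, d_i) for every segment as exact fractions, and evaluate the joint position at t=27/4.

Δ: Δ0=2, Δ1=1, Δ2=-9/2, Δ3=2
row 1: diag=8, rhs=-6; c'=1/4, d'=-3/4
row 2: denom=8−2·1/4=15/2; d'=(-33−2·-3/4)/(15/2)=-21/5
row 3: denom=6−2·4/15=82/15; d'=(39−2·-21/5)/(82/15)=711/82
back: M3=711/82
back: M2=-21/5−4/15·711/82=-267/41
back: M1=-3/4−1/4·-267/41=36/41
M: M0=0, M1=36/41, M2=-267/41, M3=711/82, M4=0
seg 0: a=-2, c=M0/2=0, d=(M1−M0)/(6·2)=3/41, b=Δ0−h0·(2M0+M1)/6=70/41
seg 1: a=2, c=M1/2=18/41, d=(M2−M1)/(6·2)=-101/164, b=Δ1−h1·(2M1+M2)/6=106/41
seg 2: a=4, c=M2/2=-267/82, d=(M3−M2)/(6·2)=415/328, b=Δ2−h2·(2M2+M3)/6=-125/41
seg 3: a=-5, c=M3/2=711/164, d=(M4−M3)/(6·1)=-237/164, b=Δ3−h3·(2M3+M4)/6=-73/82
t_q=27/4 → seg 3, τ=3/4; S=-5+-73/82·τ+711/164·τ²+-237/164·τ³=-40291/10496

  seg 0: a=-2 b=70/41 c=0 d=3/41
  seg 1: a=2 b=106/41 c=18/41 d=-101/164
  seg 2: a=4 b=-125/41 c=-267/82 d=415/328
  seg 3: a=-5 b=-73/82 c=711/164 d=-237/164
S(27/4) = -40291/10496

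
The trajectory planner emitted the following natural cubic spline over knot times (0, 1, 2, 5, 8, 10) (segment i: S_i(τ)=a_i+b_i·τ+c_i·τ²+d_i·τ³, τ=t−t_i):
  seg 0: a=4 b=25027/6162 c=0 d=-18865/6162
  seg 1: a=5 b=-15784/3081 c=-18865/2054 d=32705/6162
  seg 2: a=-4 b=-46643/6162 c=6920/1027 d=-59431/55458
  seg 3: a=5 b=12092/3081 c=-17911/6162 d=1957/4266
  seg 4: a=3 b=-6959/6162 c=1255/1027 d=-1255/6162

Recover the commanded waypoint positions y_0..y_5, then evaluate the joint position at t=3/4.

y_0=4 y_1=5 y_2=-4 y_3=5 y_4=3 y_5=4
S(3/4) = 756471/131456

y_0 = S_0(0) = a_0 = 4
y_1 = S_1(0) = a_1 = 5
y_2 = S_2(0) = a_2 = -4
y_3 = S_3(0) = a_3 = 5
y_4 = S_4(0) = a_4 = 3
y_5 = S_4(2) = 4
t_q=3/4 is in segment 0 (τ=3/4); S_0(τ)=756471/131456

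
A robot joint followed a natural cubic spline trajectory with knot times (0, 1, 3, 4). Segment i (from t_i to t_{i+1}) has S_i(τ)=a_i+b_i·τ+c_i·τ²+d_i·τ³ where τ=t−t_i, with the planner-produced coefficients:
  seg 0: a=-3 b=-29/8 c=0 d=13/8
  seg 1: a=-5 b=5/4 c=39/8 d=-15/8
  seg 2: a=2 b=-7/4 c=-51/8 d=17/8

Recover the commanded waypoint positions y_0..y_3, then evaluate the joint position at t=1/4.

y_0=-3 y_1=-5 y_2=2 y_3=-4
S(1/4) = -1987/512

y_0 = S_0(0) = a_0 = -3
y_1 = S_1(0) = a_1 = -5
y_2 = S_2(0) = a_2 = 2
y_3 = S_2(1) = -4
t_q=1/4 is in segment 0 (τ=1/4); S_0(τ)=-1987/512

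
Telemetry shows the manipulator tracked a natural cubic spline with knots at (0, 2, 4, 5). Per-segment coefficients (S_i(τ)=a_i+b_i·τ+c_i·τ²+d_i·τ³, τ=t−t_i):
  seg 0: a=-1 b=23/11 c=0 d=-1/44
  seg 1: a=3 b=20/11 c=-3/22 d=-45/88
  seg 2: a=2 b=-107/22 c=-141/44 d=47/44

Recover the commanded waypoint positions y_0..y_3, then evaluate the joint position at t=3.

y_0 = S_0(0) = a_0 = -1
y_1 = S_1(0) = a_1 = 3
y_2 = S_2(0) = a_2 = 2
y_3 = S_2(1) = -5
t_q=3 is in segment 1 (τ=1); S_1(τ)=367/88

y_0=-1 y_1=3 y_2=2 y_3=-5
S(3) = 367/88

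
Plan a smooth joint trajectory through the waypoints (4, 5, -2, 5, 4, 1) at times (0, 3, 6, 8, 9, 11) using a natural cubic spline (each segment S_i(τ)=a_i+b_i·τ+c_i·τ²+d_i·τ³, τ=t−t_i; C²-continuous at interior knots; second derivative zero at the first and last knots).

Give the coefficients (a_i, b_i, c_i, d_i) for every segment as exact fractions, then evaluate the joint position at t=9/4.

  seg 0: a=4 b=371/218 c=0 d=-895/5886
  seg 1: a=5 b=-262/109 c=-895/654 d=2731/5886
  seg 2: a=-2 b=417/218 c=306/109 d=-439/436
  seg 3: a=5 b=231/218 c=-705/218 d=128/109
  seg 4: a=4 b=-411/218 c=63/218 d=-21/436
S(9/4) = 85067/13952

Δ: Δ0=1/3, Δ1=-7/3, Δ2=7/2, Δ3=-1, Δ4=-3/2
row 1: diag=12, rhs=-16; c'=1/4, d'=-4/3
row 2: denom=10−3·1/4=37/4; d'=(35−3·-4/3)/(37/4)=156/37
row 3: denom=6−2·8/37=206/37; d'=(-27−2·156/37)/(206/37)=-1311/206
row 4: denom=6−1·37/206=1199/206; d'=(-3−1·-1311/206)/(1199/206)=63/109
back: M4=63/109
back: M3=-1311/206−37/206·63/109=-705/109
back: M2=156/37−8/37·-705/109=612/109
back: M1=-4/3−1/4·612/109=-895/327
M: M0=0, M1=-895/327, M2=612/109, M3=-705/109, M4=63/109, M5=0
seg 0: a=4, c=M0/2=0, d=(M1−M0)/(6·3)=-895/5886, b=Δ0−h0·(2M0+M1)/6=371/218
seg 1: a=5, c=M1/2=-895/654, d=(M2−M1)/(6·3)=2731/5886, b=Δ1−h1·(2M1+M2)/6=-262/109
seg 2: a=-2, c=M2/2=306/109, d=(M3−M2)/(6·2)=-439/436, b=Δ2−h2·(2M2+M3)/6=417/218
seg 3: a=5, c=M3/2=-705/218, d=(M4−M3)/(6·1)=128/109, b=Δ3−h3·(2M3+M4)/6=231/218
seg 4: a=4, c=M4/2=63/218, d=(M5−M4)/(6·2)=-21/436, b=Δ4−h4·(2M4+M5)/6=-411/218
t_q=9/4 → seg 0, τ=9/4; S=4+371/218·τ+0·τ²+-895/5886·τ³=85067/13952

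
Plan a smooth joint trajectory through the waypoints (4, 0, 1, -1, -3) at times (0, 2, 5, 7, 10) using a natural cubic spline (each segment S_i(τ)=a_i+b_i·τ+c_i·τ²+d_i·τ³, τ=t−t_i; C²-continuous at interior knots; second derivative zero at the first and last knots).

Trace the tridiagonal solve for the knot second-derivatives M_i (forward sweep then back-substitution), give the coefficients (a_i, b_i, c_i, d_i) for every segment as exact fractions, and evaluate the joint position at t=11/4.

  seg 0: a=4 b=-1136/435 c=0 d=133/870
  seg 1: a=0 b=-338/435 c=133/145 d=-238/1305
  seg 2: a=1 b=-86/435 c=-21/29 d=281/1740
  seg 3: a=-1 b=-503/435 c=71/290 d=-71/2610
S(11/4) = -23/160

Δ: Δ0=-2, Δ1=1/3, Δ2=-1, Δ3=-2/3
row 1: diag=10, rhs=14; c'=3/10, d'=7/5
row 2: denom=10−3·3/10=91/10; d'=(-8−3·7/5)/(91/10)=-122/91
row 3: denom=10−2·20/91=870/91; d'=(2−2·-122/91)/(870/91)=71/145
back: M3=71/145
back: M2=-122/91−20/91·71/145=-42/29
back: M1=7/5−3/10·-42/29=266/145
M: M0=0, M1=266/145, M2=-42/29, M3=71/145, M4=0
seg 0: a=4, c=M0/2=0, d=(M1−M0)/(6·2)=133/870, b=Δ0−h0·(2M0+M1)/6=-1136/435
seg 1: a=0, c=M1/2=133/145, d=(M2−M1)/(6·3)=-238/1305, b=Δ1−h1·(2M1+M2)/6=-338/435
seg 2: a=1, c=M2/2=-21/29, d=(M3−M2)/(6·2)=281/1740, b=Δ2−h2·(2M2+M3)/6=-86/435
seg 3: a=-1, c=M3/2=71/290, d=(M4−M3)/(6·3)=-71/2610, b=Δ3−h3·(2M3+M4)/6=-503/435
t_q=11/4 → seg 1, τ=3/4; S=0+-338/435·τ+133/145·τ²+-238/1305·τ³=-23/160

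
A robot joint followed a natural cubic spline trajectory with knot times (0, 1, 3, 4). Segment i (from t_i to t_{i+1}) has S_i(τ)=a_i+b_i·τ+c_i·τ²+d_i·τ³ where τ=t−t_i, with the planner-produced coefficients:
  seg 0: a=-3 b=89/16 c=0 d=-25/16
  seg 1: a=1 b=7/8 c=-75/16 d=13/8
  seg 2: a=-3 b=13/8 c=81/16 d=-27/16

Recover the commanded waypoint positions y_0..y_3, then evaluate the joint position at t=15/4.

y_0 = S_0(0) = a_0 = -3
y_1 = S_1(0) = a_1 = 1
y_2 = S_2(0) = a_2 = -3
y_3 = S_2(1) = 2
t_q=15/4 is in segment 2 (τ=3/4); S_2(τ)=363/1024

y_0=-3 y_1=1 y_2=-3 y_3=2
S(15/4) = 363/1024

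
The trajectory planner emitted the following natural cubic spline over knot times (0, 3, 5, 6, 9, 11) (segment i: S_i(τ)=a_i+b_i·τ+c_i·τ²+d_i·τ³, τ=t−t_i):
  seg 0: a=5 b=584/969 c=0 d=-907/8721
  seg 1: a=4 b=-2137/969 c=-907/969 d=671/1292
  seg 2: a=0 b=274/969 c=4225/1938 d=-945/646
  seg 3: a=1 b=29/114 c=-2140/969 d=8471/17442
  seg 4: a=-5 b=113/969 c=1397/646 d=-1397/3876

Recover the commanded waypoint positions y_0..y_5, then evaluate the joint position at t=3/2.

y_0 = S_0(0) = a_0 = 5
y_1 = S_1(0) = a_1 = 4
y_2 = S_2(0) = a_2 = 0
y_3 = S_3(0) = a_3 = 1
y_4 = S_4(0) = a_4 = -5
y_5 = S_4(2) = 1
t_q=3/2 is in segment 0 (τ=3/2); S_0(τ)=14349/2584

y_0=5 y_1=4 y_2=0 y_3=1 y_4=-5 y_5=1
S(3/2) = 14349/2584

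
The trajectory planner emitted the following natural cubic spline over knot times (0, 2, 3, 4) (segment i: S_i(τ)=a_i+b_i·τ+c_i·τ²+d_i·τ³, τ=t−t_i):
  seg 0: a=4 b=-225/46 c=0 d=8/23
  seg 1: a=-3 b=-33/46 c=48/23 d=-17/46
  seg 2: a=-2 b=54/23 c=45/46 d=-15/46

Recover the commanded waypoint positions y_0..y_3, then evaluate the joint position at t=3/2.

y_0 = S_0(0) = a_0 = 4
y_1 = S_1(0) = a_1 = -3
y_2 = S_2(0) = a_2 = -2
y_3 = S_2(1) = 1
t_q=3/2 is in segment 0 (τ=3/2); S_0(τ)=-199/92

y_0=4 y_1=-3 y_2=-2 y_3=1
S(3/2) = -199/92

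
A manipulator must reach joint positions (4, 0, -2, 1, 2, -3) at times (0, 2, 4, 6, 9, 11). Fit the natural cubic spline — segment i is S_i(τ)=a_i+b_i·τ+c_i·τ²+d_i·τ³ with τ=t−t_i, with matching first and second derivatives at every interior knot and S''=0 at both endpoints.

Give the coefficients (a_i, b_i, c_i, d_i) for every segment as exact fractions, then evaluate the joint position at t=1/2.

Δ: Δ0=-2, Δ1=-1, Δ2=3/2, Δ3=1/3, Δ4=-5/2
row 1: diag=8, rhs=6; c'=1/4, d'=3/4
row 2: denom=8−2·1/4=15/2; d'=(15−2·3/4)/(15/2)=9/5
row 3: denom=10−2·4/15=142/15; d'=(-7−2·9/5)/(142/15)=-159/142
row 4: denom=10−3·45/142=1285/142; d'=(-17−3·-159/142)/(1285/142)=-1937/1285
back: M4=-1937/1285
back: M3=-159/142−45/142·-1937/1285=-165/257
back: M2=9/5−4/15·-165/257=2533/1285
back: M1=3/4−1/4·2533/1285=661/2570
M: M0=0, M1=661/2570, M2=2533/1285, M3=-165/257, M4=-1937/1285, M5=0
seg 0: a=4, c=M0/2=0, d=(M1−M0)/(6·2)=661/30840, b=Δ0−h0·(2M0+M1)/6=-16081/7710
seg 1: a=0, c=M1/2=661/5140, d=(M2−M1)/(6·2)=881/6168, b=Δ1−h1·(2M1+M2)/6=-7049/3855
seg 2: a=-2, c=M2/2=2533/2570, d=(M3−M2)/(6·2)=-1679/7710, b=Δ2−h2·(2M2+M3)/6=3083/7710
seg 3: a=1, c=M3/2=-165/514, d=(M4−M3)/(6·3)=-556/11565, b=Δ3−h3·(2M3+M4)/6=13331/7710
seg 4: a=2, c=M4/2=-1937/2570, d=(M5−M4)/(6·2)=1937/15420, b=Δ4−h4·(2M4+M5)/6=-11527/7710
t_q=1/2 → seg 0, τ=1/2; S=4+-16081/7710·τ+0·τ²+661/30840·τ³=48683/16448

  seg 0: a=4 b=-16081/7710 c=0 d=661/30840
  seg 1: a=0 b=-7049/3855 c=661/5140 d=881/6168
  seg 2: a=-2 b=3083/7710 c=2533/2570 d=-1679/7710
  seg 3: a=1 b=13331/7710 c=-165/514 d=-556/11565
  seg 4: a=2 b=-11527/7710 c=-1937/2570 d=1937/15420
S(1/2) = 48683/16448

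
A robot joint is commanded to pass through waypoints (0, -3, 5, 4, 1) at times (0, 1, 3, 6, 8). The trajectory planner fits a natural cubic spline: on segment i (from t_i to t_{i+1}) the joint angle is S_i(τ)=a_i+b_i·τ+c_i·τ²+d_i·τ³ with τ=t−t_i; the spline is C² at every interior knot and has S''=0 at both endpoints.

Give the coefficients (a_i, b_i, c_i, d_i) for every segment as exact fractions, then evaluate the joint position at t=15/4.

  seg 0: a=0 b=-3352/759 c=0 d=1075/759
  seg 1: a=-3 b=-127/759 c=1075/253 d=-3287/3036
  seg 2: a=5 b=2912/759 c=-1137/506 d=1301/4554
  seg 3: a=4 b=-2933/1518 c=82/253 d=-41/759
S(15/4) = 19825/2944

Δ: Δ0=-3, Δ1=4, Δ2=-1/3, Δ3=-3/2
row 1: diag=6, rhs=42; c'=1/3, d'=7
row 2: denom=10−2·1/3=28/3; d'=(-26−2·7)/(28/3)=-30/7
row 3: denom=10−3·9/28=253/28; d'=(-7−3·-30/7)/(253/28)=164/253
back: M3=164/253
back: M2=-30/7−9/28·164/253=-1137/253
back: M1=7−1/3·-1137/253=2150/253
M: M0=0, M1=2150/253, M2=-1137/253, M3=164/253, M4=0
seg 0: a=0, c=M0/2=0, d=(M1−M0)/(6·1)=1075/759, b=Δ0−h0·(2M0+M1)/6=-3352/759
seg 1: a=-3, c=M1/2=1075/253, d=(M2−M1)/(6·2)=-3287/3036, b=Δ1−h1·(2M1+M2)/6=-127/759
seg 2: a=5, c=M2/2=-1137/506, d=(M3−M2)/(6·3)=1301/4554, b=Δ2−h2·(2M2+M3)/6=2912/759
seg 3: a=4, c=M3/2=82/253, d=(M4−M3)/(6·2)=-41/759, b=Δ3−h3·(2M3+M4)/6=-2933/1518
t_q=15/4 → seg 2, τ=3/4; S=5+2912/759·τ+-1137/506·τ²+1301/4554·τ³=19825/2944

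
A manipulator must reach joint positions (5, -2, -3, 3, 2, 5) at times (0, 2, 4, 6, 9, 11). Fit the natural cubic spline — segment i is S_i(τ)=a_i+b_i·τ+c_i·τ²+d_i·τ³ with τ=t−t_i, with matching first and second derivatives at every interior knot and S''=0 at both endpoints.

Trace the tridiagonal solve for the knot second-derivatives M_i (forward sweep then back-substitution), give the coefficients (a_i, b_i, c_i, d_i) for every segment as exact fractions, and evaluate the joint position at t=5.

Δ: Δ0=-7/2, Δ1=-1/2, Δ2=3, Δ3=-1/3, Δ4=3/2
row 1: diag=8, rhs=18; c'=1/4, d'=9/4
row 2: denom=8−2·1/4=15/2; d'=(21−2·9/4)/(15/2)=11/5
row 3: denom=10−2·4/15=142/15; d'=(-20−2·11/5)/(142/15)=-183/71
row 4: denom=10−3·45/142=1285/142; d'=(11−3·-183/71)/(1285/142)=532/257
back: M4=532/257
back: M3=-183/71−45/142·532/257=-831/257
back: M2=11/5−4/15·-831/257=787/257
back: M1=9/4−1/4·787/257=763/514
M: M0=0, M1=763/514, M2=787/257, M3=-831/257, M4=532/257, M5=0
seg 0: a=5, c=M0/2=0, d=(M1−M0)/(6·2)=763/6168, b=Δ0−h0·(2M0+M1)/6=-3080/771
seg 1: a=-2, c=M1/2=763/1028, d=(M2−M1)/(6·2)=811/6168, b=Δ1−h1·(2M1+M2)/6=-3871/1542
seg 2: a=-3, c=M2/2=787/514, d=(M3−M2)/(6·2)=-809/1542, b=Δ2−h2·(2M2+M3)/6=1570/771
seg 3: a=3, c=M3/2=-831/514, d=(M4−M3)/(6·3)=1363/4626, b=Δ3−h3·(2M3+M4)/6=1438/771
seg 4: a=2, c=M4/2=266/257, d=(M5−M4)/(6·2)=-133/771, b=Δ4−h4·(2M4+M5)/6=185/1542
t_q=5 → seg 2, τ=1; S=-3+1570/771·τ+787/514·τ²+-809/1542·τ³=11/257

  seg 0: a=5 b=-3080/771 c=0 d=763/6168
  seg 1: a=-2 b=-3871/1542 c=763/1028 d=811/6168
  seg 2: a=-3 b=1570/771 c=787/514 d=-809/1542
  seg 3: a=3 b=1438/771 c=-831/514 d=1363/4626
  seg 4: a=2 b=185/1542 c=266/257 d=-133/771
S(5) = 11/257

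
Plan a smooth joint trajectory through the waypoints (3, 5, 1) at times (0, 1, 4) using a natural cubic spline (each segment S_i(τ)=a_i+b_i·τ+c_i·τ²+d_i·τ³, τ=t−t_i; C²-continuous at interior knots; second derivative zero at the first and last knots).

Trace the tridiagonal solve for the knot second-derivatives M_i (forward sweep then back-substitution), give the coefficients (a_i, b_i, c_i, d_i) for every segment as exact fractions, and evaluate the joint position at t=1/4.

  seg 0: a=3 b=29/12 c=0 d=-5/12
  seg 1: a=5 b=7/6 c=-5/4 d=5/36
S(1/4) = 921/256

Δ: Δ0=2, Δ1=-4/3
row 1: diag=8, rhs=-20; c'=3/8, d'=-5/2
back: M1=-5/2
M: M0=0, M1=-5/2, M2=0
seg 0: a=3, c=M0/2=0, d=(M1−M0)/(6·1)=-5/12, b=Δ0−h0·(2M0+M1)/6=29/12
seg 1: a=5, c=M1/2=-5/4, d=(M2−M1)/(6·3)=5/36, b=Δ1−h1·(2M1+M2)/6=7/6
t_q=1/4 → seg 0, τ=1/4; S=3+29/12·τ+0·τ²+-5/12·τ³=921/256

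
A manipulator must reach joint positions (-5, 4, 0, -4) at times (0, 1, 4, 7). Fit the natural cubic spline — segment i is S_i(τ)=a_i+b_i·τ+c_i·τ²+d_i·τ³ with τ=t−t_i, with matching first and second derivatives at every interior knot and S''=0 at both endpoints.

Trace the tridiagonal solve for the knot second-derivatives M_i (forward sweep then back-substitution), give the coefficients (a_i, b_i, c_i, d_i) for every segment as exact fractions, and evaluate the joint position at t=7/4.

Δ: Δ0=9, Δ1=-4/3, Δ2=-4/3
row 1: diag=8, rhs=-62; c'=3/8, d'=-31/4
row 2: denom=12−3·3/8=87/8; d'=(0−3·-31/4)/(87/8)=62/29
back: M2=62/29
back: M1=-31/4−3/8·62/29=-248/29
M: M0=0, M1=-248/29, M2=62/29, M3=0
seg 0: a=-5, c=M0/2=0, d=(M1−M0)/(6·1)=-124/87, b=Δ0−h0·(2M0+M1)/6=907/87
seg 1: a=4, c=M1/2=-124/29, d=(M2−M1)/(6·3)=155/261, b=Δ1−h1·(2M1+M2)/6=535/87
seg 2: a=0, c=M2/2=31/29, d=(M3−M2)/(6·3)=-31/261, b=Δ2−h2·(2M2+M3)/6=-302/87
t_q=7/4 → seg 1, τ=3/4; S=4+535/87·τ+-124/29·τ²+155/261·τ³=11985/1856

  seg 0: a=-5 b=907/87 c=0 d=-124/87
  seg 1: a=4 b=535/87 c=-124/29 d=155/261
  seg 2: a=0 b=-302/87 c=31/29 d=-31/261
S(7/4) = 11985/1856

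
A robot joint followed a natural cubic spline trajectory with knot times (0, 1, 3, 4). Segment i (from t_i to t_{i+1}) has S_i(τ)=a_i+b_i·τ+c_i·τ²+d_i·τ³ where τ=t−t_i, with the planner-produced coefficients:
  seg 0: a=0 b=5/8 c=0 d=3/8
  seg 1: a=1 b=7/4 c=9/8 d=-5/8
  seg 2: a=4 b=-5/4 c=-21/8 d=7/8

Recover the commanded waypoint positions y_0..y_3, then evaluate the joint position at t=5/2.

y_0=0 y_1=1 y_2=4 y_3=1
S(5/2) = 259/64

y_0 = S_0(0) = a_0 = 0
y_1 = S_1(0) = a_1 = 1
y_2 = S_2(0) = a_2 = 4
y_3 = S_2(1) = 1
t_q=5/2 is in segment 1 (τ=3/2); S_1(τ)=259/64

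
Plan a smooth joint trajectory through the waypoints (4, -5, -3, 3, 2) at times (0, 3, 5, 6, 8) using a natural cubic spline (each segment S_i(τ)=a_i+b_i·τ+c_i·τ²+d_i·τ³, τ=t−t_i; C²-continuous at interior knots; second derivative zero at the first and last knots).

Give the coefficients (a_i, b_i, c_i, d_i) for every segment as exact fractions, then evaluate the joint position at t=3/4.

  seg 0: a=4 b=-1179/326 c=0 d=67/978
  seg 1: a=-5 b=-288/163 c=201/326 d=125/326
  seg 2: a=-3 b=864/163 c=951/326 d=-723/326
  seg 3: a=3 b=1461/326 c=-609/163 d=203/326
S(3/4) = 27467/20864

Δ: Δ0=-3, Δ1=1, Δ2=6, Δ3=-1/2
row 1: diag=10, rhs=24; c'=1/5, d'=12/5
row 2: denom=6−2·1/5=28/5; d'=(30−2·12/5)/(28/5)=9/2
row 3: denom=6−1·5/28=163/28; d'=(-39−1·9/2)/(163/28)=-1218/163
back: M3=-1218/163
back: M2=9/2−5/28·-1218/163=951/163
back: M1=12/5−1/5·951/163=201/163
M: M0=0, M1=201/163, M2=951/163, M3=-1218/163, M4=0
seg 0: a=4, c=M0/2=0, d=(M1−M0)/(6·3)=67/978, b=Δ0−h0·(2M0+M1)/6=-1179/326
seg 1: a=-5, c=M1/2=201/326, d=(M2−M1)/(6·2)=125/326, b=Δ1−h1·(2M1+M2)/6=-288/163
seg 2: a=-3, c=M2/2=951/326, d=(M3−M2)/(6·1)=-723/326, b=Δ2−h2·(2M2+M3)/6=864/163
seg 3: a=3, c=M3/2=-609/163, d=(M4−M3)/(6·2)=203/326, b=Δ3−h3·(2M3+M4)/6=1461/326
t_q=3/4 → seg 0, τ=3/4; S=4+-1179/326·τ+0·τ²+67/978·τ³=27467/20864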